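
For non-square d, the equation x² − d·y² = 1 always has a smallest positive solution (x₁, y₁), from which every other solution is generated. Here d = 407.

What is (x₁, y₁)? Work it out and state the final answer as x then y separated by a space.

2663 132

√407 → a₀=20, period (5,1,2,1,5,40); ℓ=6 even so k=5
i=0: a=20 ⇒ p=20, q=1
i=1: a=5 ⇒ p=101, q=5
i=2: a=1 ⇒ p=121, q=6
…
i=4: a=1 ⇒ p=464, q=23
i=5: a=5 ⇒ p=2663, q=132
→ (2663, 132).  Check: 2663²=7091569, 407·132²=7091568, difference 1.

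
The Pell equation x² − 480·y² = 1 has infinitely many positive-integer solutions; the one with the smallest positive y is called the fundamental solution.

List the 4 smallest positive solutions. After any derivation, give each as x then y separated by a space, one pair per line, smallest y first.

241 11
116161 5302
55989361 2555553
26986755841 1231771244

√480 = [21; 1,9,1,42, …], period ℓ=4 (even) → k=3
step 0: (21, 1)  from 21·(1,0) + (0,1)
…
step 2: (219, 10)  from 9·(22,1) + (21,1)
step 3: (241, 11)  from 1·(219,10) + (22,1)
fundamental: x₁=241, y₁=11  (since 58081 − 480·121 = 1)
(241+11√480)^2 = 116161 + 5302√480
(241+11√480)^3 = 55989361 + 2555553√480
(241+11√480)^4 = 26986755841 + 1231771244√480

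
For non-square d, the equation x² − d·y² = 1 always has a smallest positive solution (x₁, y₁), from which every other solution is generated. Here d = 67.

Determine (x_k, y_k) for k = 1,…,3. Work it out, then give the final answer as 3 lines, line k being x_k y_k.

[8; 5,2,1,1,7,1,1,2,5,16] for √67; ℓ=10 ⇒ convergent index 9
i=0: a=8 ⇒ p=8, q=1
i=1: a=5 ⇒ p=41, q=5
i=2: a=2 ⇒ p=90, q=11
…
i=6: a=1 ⇒ p=1899, q=232
i=7: a=1 ⇒ p=3577, q=437
i=8: a=2 ⇒ p=9053, q=1106
i=9: a=5 ⇒ p=48842, q=5967
fundamental: x₁=48842, y₁=5967  (since 2385540964 − 67·35605089 = 1)
(48842+5967√67)^2 = 4771081927 + 582880428√67
(48842+5967√67)^3 = 466058366908226 + 56938091722785√67

48842 5967
4771081927 582880428
466058366908226 56938091722785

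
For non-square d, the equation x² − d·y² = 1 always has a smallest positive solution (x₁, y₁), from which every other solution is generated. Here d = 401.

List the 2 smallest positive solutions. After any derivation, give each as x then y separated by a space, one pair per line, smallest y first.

801 40
1283201 64080

√401 → a₀=20, period (40); ℓ=1 odd so k=1
k=0  a_k=20  p_k/q_k = 20/1
k=1  a_k=40  p_k/q_k = 801/40
→ (801, 40).  Check: 801²=641601, 401·40²=641600, difference 1.
(801+40√401)^2 = 1283201 + 64080√401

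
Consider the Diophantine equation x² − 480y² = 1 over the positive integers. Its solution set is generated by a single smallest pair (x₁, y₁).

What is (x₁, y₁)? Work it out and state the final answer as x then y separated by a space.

241 11

d=480: √d = [21; 1,9,1,42] (ℓ=4, even), read p_3/q_3
step 0: (21, 1)  from 21·(1,0) + (0,1)
step 1: (22, 1)  from 1·(21,1) + (1,0)
step 2: (219, 10)  from 9·(22,1) + (21,1)
step 3: (241, 11)  from 1·(219,10) + (22,1)
fundamental: x₁=241, y₁=11  (since 58081 − 480·121 = 1)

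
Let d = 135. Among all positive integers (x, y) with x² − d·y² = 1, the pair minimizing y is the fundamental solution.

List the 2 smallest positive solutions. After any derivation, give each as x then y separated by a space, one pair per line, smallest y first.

244 21
119071 10248

√135 → a₀=11, period (1,1,1,1,1,1,1,22); ℓ=8 even so k=7
step 0: (11, 1)  from 11·(1,0) + (0,1)
step 1: (12, 1)  from 1·(11,1) + (1,0)
step 2: (23, 2)  from 1·(12,1) + (11,1)
step 3: (35, 3)  from 1·(23,2) + (12,1)
…
step 5: (93, 8)  from 1·(58,5) + (35,3)
step 6: (151, 13)  from 1·(93,8) + (58,5)
step 7: (244, 21)  from 1·(151,13) + (93,8)
(x₁, y₁) = (244, 21);  244² − 135·21² = 1 ✓
n=2: (244,21)∘(244,21) = (244·244+135·21·21, 244·21+21·244) = (119071,10248)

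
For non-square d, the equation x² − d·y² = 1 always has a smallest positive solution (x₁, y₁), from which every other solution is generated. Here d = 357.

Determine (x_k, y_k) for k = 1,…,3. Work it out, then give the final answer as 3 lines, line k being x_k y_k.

3401 180
23133601 1224360
157354750601 8328096540

[18; 1,8,2,8,1,36] for √357; ℓ=6 ⇒ convergent index 5
step 0: (18, 1)  from 18·(1,0) + (0,1)
…
step 2: (170, 9)  from 8·(19,1) + (18,1)
…
step 4: (3042, 161)  from 8·(359,19) + (170,9)
step 5: (3401, 180)  from 1·(3042,161) + (359,19)
fundamental: x₁=3401, y₁=180  (since 11566801 − 357·32400 = 1)
n=2: (3401,180)∘(3401,180) = (3401·3401+357·180·180, 3401·180+180·3401) = (23133601,1224360)
n=3: (23133601,1224360)∘(3401,180) = (3401·23133601+357·180·1224360, 3401·1224360+180·23133601) = (157354750601,8328096540)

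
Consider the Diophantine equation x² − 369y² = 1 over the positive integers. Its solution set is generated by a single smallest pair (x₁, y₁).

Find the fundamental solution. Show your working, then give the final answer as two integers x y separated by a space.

[19; 4,1,3,2,7,4,7,2,3,1,4,38] for √369; ℓ=12 ⇒ convergent index 11
k=0  a_k=19  p_k/q_k = 19/1
k=1  a_k=4  p_k/q_k = 77/4
k=2  a_k=1  p_k/q_k = 96/5
k=3  a_k=3  p_k/q_k = 365/19
k=4  a_k=2  p_k/q_k = 826/43
k=5  a_k=7  p_k/q_k = 6147/320
k=6  a_k=4  p_k/q_k = 25414/1323
k=7  a_k=7  p_k/q_k = 184045/9581
k=8  a_k=2  p_k/q_k = 393504/20485
…
k=10  a_k=1  p_k/q_k = 1758061/91521
k=11  a_k=4  p_k/q_k = 8396801/437120
fundamental: x₁=8396801, y₁=437120  (since 70506267033601 − 369·191073894400 = 1)

8396801 437120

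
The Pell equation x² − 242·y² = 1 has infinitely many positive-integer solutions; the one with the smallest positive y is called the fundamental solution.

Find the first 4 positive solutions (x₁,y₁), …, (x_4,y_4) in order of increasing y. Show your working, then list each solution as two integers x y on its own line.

19601 1260
768398401 49394520
30122754096401 1936363971780
1180872205318713601 75909340372325040

[15; 1,1,3,1,14,1,3,1,1,30] for √242; ℓ=10 ⇒ convergent index 9
k=0  a_k=15  p_k/q_k = 15/1
…
k=4  a_k=1  p_k/q_k = 140/9
k=5  a_k=14  p_k/q_k = 2069/133
k=6  a_k=1  p_k/q_k = 2209/142
…
k=8  a_k=1  p_k/q_k = 10905/701
k=9  a_k=1  p_k/q_k = 19601/1260
→ (19601, 1260).  Check: 19601²=384199201, 242·1260²=384199200, difference 1.
n=2: (19601,1260)∘(19601,1260) = (19601·19601+242·1260·1260, 19601·1260+1260·19601) = (768398401,49394520)
n=3: (768398401,49394520)∘(19601,1260) = (19601·768398401+242·1260·49394520, 19601·49394520+1260·768398401) = (30122754096401,1936363971780)
n=4: (30122754096401,1936363971780)∘(19601,1260) = (19601·30122754096401+242·1260·1936363971780, 19601·1936363971780+1260·30122754096401) = (1180872205318713601,75909340372325040)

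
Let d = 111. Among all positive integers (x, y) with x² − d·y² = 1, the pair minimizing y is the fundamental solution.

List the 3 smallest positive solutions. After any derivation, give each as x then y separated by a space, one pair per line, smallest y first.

295 28
174049 16520
102688615 9746772

√111 = [10; 1,1,6,1,1,20, …], period ℓ=6 (even) → k=5
k=0  a_k=10  p_k/q_k = 10/1
…
k=4  a_k=1  p_k/q_k = 158/15
k=5  a_k=1  p_k/q_k = 295/28
→ (295, 28).  Check: 295²=87025, 111·28²=87024, difference 1.
n=2: (295,28)∘(295,28) = (295·295+111·28·28, 295·28+28·295) = (174049,16520)
n=3: (174049,16520)∘(295,28) = (295·174049+111·28·16520, 295·16520+28·174049) = (102688615,9746772)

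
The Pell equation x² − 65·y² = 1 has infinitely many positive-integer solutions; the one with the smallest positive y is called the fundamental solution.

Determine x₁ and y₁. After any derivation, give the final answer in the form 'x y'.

129 16

√65 → a₀=8, period (16); ℓ=1 odd so k=1
k=0  a_k=8  p_k/q_k = 8/1
k=1  a_k=16  p_k/q_k = 129/16
→ (129, 16).  Check: 129²=16641, 65·16²=16640, difference 1.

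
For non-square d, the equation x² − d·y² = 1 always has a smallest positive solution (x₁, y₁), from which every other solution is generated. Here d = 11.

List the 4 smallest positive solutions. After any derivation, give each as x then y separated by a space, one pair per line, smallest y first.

[3; 3,6] for √11; ℓ=2 ⇒ convergent index 1
a_0=3:  p_0=3·1+0=3,  q_0=3·0+1=1
a_1=3:  p_1=3·3+1=10,  q_1=3·1+0=3
fundamental: x₁=10, y₁=3  (since 100 − 11·9 = 1)
k=2:  x_2 = 10·10+11·3·3 = 199,  y_2 = 10·3+3·10 = 60
k=3:  x_3 = 10·199+11·3·60 = 3970,  y_3 = 10·60+3·199 = 1197
k=4:  x_4 = 10·3970+11·3·1197 = 79201,  y_4 = 10·1197+3·3970 = 23880

10 3
199 60
3970 1197
79201 23880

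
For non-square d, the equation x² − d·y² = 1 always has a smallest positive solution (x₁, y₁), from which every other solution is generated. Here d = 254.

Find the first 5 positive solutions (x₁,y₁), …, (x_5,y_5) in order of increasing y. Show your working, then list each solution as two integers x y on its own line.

255 16
130049 8160
66324735 4161584
33825484801 2122399680
17250930923775 1082419675216

[15; 1,14,1,30] for √254; ℓ=4 ⇒ convergent index 3
k=0  a_k=15  p_k/q_k = 15/1
k=1  a_k=1  p_k/q_k = 16/1
k=2  a_k=14  p_k/q_k = 239/15
k=3  a_k=1  p_k/q_k = 255/16
→ (255, 16).  Check: 255²=65025, 254·16²=65024, difference 1.
n=2: (255,16)∘(255,16) = (255·255+254·16·16, 255·16+16·255) = (130049,8160)
n=3: (130049,8160)∘(255,16) = (255·130049+254·16·8160, 255·8160+16·130049) = (66324735,4161584)
n=4: (66324735,4161584)∘(255,16) = (255·66324735+254·16·4161584, 255·4161584+16·66324735) = (33825484801,2122399680)
n=5: (33825484801,2122399680)∘(255,16) = (255·33825484801+254·16·2122399680, 255·2122399680+16·33825484801) = (17250930923775,1082419675216)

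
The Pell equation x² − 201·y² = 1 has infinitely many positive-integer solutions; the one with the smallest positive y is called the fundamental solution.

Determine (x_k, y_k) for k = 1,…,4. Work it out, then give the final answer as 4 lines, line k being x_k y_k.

515095 36332
530645718049 37428863080
546665912276384215 38558840456348868
563169756167477608732801 39722931849688611461840

d=201: √d = [14; 5,1,1,1,2,…,1,5,28] (ℓ=14, even), read p_13/q_13
k=0  a_k=14  p_k/q_k = 14/1
k=1  a_k=5  p_k/q_k = 71/5
k=2  a_k=1  p_k/q_k = 85/6
…
k=5  a_k=2  p_k/q_k = 638/45
k=6  a_k=1  p_k/q_k = 879/62
k=7  a_k=8  p_k/q_k = 7670/541
k=8  a_k=1  p_k/q_k = 8549/603
k=9  a_k=2  p_k/q_k = 24768/1747
…
k=12  a_k=1  p_k/q_k = 91402/6447
k=13  a_k=5  p_k/q_k = 515095/36332
→ (515095, 36332).  Check: 515095²=265322859025, 201·36332²=265322859024, difference 1.
(x_2, y_2) = (515095·515095 + 201·36332·36332, 515095·36332 + 36332·515095) = (530645718049, 37428863080)
(x_3, y_3) = (515095·530645718049 + 201·36332·37428863080, 515095·37428863080 + 36332·530645718049) = (546665912276384215, 38558840456348868)
(x_4, y_4) = (515095·546665912276384215 + 201·36332·38558840456348868, 515095·38558840456348868 + 36332·546665912276384215) = (563169756167477608732801, 39722931849688611461840)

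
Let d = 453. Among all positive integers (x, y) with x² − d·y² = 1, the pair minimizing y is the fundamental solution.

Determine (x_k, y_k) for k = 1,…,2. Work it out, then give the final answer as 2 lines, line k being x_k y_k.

1653751 77700
5469784740001 256992905400

√453 = [21; 3,1,1,10,14,10,1,1,3,42, …], period ℓ=10 (even) → k=9
a_0=21:  p_0=21·1+0=21,  q_0=21·0+1=1
…
a_2=1:  p_2=1·64+21=85,  q_2=1·3+1=4
…
a_5=14:  p_5=14·1575+149=22199,  q_5=14·74+7=1043
a_6=10:  p_6=10·22199+1575=223565,  q_6=10·1043+74=10504
a_7=1:  p_7=1·223565+22199=245764,  q_7=1·10504+1043=11547
a_8=1:  p_8=1·245764+223565=469329,  q_8=1·11547+10504=22051
a_9=3:  p_9=3·469329+245764=1653751,  q_9=3·22051+11547=77700
fundamental: x₁=1653751, y₁=77700  (since 2734892370001 − 453·6037290000 = 1)
k=2:  x_2 = 1653751·1653751+453·77700·77700 = 5469784740001,  y_2 = 1653751·77700+77700·1653751 = 256992905400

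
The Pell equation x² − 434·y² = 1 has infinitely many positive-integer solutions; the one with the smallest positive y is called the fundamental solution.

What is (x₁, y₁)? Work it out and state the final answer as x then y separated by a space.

√434 → a₀=20, period (1,4,1,40); ℓ=4 even so k=3
k=0  a_k=20  p_k/q_k = 20/1
k=1  a_k=1  p_k/q_k = 21/1
k=2  a_k=4  p_k/q_k = 104/5
k=3  a_k=1  p_k/q_k = 125/6
(x₁, y₁) = (125, 6);  125² − 434·6² = 1 ✓

125 6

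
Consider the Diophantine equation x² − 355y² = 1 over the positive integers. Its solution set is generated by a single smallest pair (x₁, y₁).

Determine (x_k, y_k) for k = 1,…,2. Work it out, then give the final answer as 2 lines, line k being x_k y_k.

954809 50676
1823320452961 96771801768

√355 = [18; 1,5,3,3,1,6,1,3,3,5,1,36, …], period ℓ=12 (even) → k=11
a_0=18:  p_0=18·1+0=18,  q_0=18·0+1=1
a_1=1:  p_1=1·18+1=19,  q_1=1·1+0=1
…
a_4=3:  p_4=3·358+113=1187,  q_4=3·19+6=63
a_5=1:  p_5=1·1187+358=1545,  q_5=1·63+19=82
a_6=6:  p_6=6·1545+1187=10457,  q_6=6·82+63=555
…
a_8=3:  p_8=3·12002+10457=46463,  q_8=3·637+555=2466
a_9=3:  p_9=3·46463+12002=151391,  q_9=3·2466+637=8035
a_10=5:  p_10=5·151391+46463=803418,  q_10=5·8035+2466=42641
a_11=1:  p_11=1·803418+151391=954809,  q_11=1·42641+8035=50676
(x₁, y₁) = (954809, 50676);  954809² − 355·50676² = 1 ✓
n=2: (954809,50676)∘(954809,50676) = (954809·954809+355·50676·50676, 954809·50676+50676·954809) = (1823320452961,96771801768)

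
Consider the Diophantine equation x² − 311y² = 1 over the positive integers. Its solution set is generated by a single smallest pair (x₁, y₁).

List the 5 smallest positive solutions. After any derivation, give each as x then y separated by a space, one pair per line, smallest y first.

d=311: √d = [17; 1,1,1,2,1,…,1,1,34] (ℓ=16, even), read p_15/q_15
i=0: a=17 ⇒ p=17, q=1
i=1: a=1 ⇒ p=18, q=1
i=2: a=1 ⇒ p=35, q=2
i=3: a=1 ⇒ p=53, q=3
i=4: a=2 ⇒ p=141, q=8
i=5: a=1 ⇒ p=194, q=11
i=6: a=6 ⇒ p=1305, q=74
…
i=8: a=17 ⇒ p=71158, q=4035
i=9: a=3 ⇒ p=217583, q=12338
i=10: a=6 ⇒ p=1376656, q=78063
i=11: a=1 ⇒ p=1594239, q=90401
i=12: a=2 ⇒ p=4565134, q=258865
i=13: a=1 ⇒ p=6159373, q=349266
i=14: a=1 ⇒ p=10724507, q=608131
i=15: a=1 ⇒ p=16883880, q=957397
(x₁, y₁) = (16883880, 957397);  16883880² − 311·957397² = 1 ✓
n=2: (16883880,957397)∘(16883880,957397) = (16883880·16883880+311·957397·957397, 16883880·957397+957397·16883880) = (570130807708799,32329152120720)
n=3: (570130807708799,32329152120720)∘(16883880,957397) = (16883880·570130807708799+311·957397·32329152120720, 16883880·32329152120720+957397·570130807708799) = (19252040283316857636360,1091683049815963029803)
n=4: (19252040283316857636360,1091683049815963029803)∘(16883880,957397) = (16883880·19252040283316857636360+311·957397·1091683049815963029803, 16883880·1091683049815963029803+957397·19252040283316857636360) = (650098275797375082487964044801,36863691222253451430108430560)
n=5: (650098275797375082487964044801,36863691222253451430108430560)∘(16883880,957397) = (16883880·650098275797375082487964044801+311·957397·36863691222253451430108430560, 16883880·36863691222253451430108430560+957397·650098275797375082487964044801) = (21952362553539551163393489436611779400,1244804277907160115380508441163715797)

16883880 957397
570130807708799 32329152120720
19252040283316857636360 1091683049815963029803
650098275797375082487964044801 36863691222253451430108430560
21952362553539551163393489436611779400 1244804277907160115380508441163715797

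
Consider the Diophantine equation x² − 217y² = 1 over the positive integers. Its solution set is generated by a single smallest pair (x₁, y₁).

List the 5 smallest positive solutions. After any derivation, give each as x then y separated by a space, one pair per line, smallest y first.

[14; 1,2,1,2,1,…,2,1,28] for √217; ℓ=16 ⇒ convergent index 15
k=0  a_k=14  p_k/q_k = 14/1
…
k=3  a_k=1  p_k/q_k = 59/4
k=4  a_k=2  p_k/q_k = 162/11
k=5  a_k=1  p_k/q_k = 221/15
…
k=8  a_k=4  p_k/q_k = 15055/1022
…
k=10  a_k=1  p_k/q_k = 154218/10469
k=11  a_k=1  p_k/q_k = 293381/19916
…
k=14  a_k=2  p_k/q_k = 2809702/190735
k=15  a_k=1  p_k/q_k = 3844063/260952
→ (3844063, 260952).  Check: 3844063²=14776820347969, 217·260952²=14776820347968, difference 1.
k=2:  x_2 = 3844063·3844063+217·260952·260952 = 29553640695937,  y_2 = 3844063·260952+260952·3844063 = 2006231855952
k=3:  x_3 = 3844063·29553640695937+217·260952·2006231855952 = 227212113429087499999,  y_3 = 3844063·2006231855952+260952·29553640695937 = 15424163293772565000
k=4:  x_4 = 3844063·227212113429087499999+217·260952·15424163293772565000 = 1746835356769087211376615937,  y_4 = 3844063·15424163293772565000+260952·227212113429087499999 = 118582910847096488831334048
k=5:  x_5 = 3844063·1746835356769087211376615937+217·260952·118582910847096488831334048 = 13429890324095468173938627689764063,  y_5 = 3844063·118582910847096488831334048+260952·1746835356769087211376615937 = 911680360039229116129595136549048

3844063 260952
29553640695937 2006231855952
227212113429087499999 15424163293772565000
1746835356769087211376615937 118582910847096488831334048
13429890324095468173938627689764063 911680360039229116129595136549048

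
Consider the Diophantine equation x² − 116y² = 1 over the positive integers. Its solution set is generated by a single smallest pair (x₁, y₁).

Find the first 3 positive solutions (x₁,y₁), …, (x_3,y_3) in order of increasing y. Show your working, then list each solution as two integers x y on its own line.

9801 910
192119201 17837820
3765920568201 349656946730

[10; 1,3,2,1,4,1,2,3,1,20] for √116; ℓ=10 ⇒ convergent index 9
step 0: (10, 1)  from 10·(1,0) + (0,1)
…
step 8: (7550, 701)  from 3·(2251,209) + (797,74)
step 9: (9801, 910)  from 1·(7550,701) + (2251,209)
→ (9801, 910).  Check: 9801²=96059601, 116·910²=96059600, difference 1.
(9801+910√116)^2 = 192119201 + 17837820√116
(9801+910√116)^3 = 3765920568201 + 349656946730√116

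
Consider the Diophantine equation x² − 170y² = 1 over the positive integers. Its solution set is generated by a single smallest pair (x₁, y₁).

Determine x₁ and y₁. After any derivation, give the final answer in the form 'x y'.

√170 = [13; 26, …], period ℓ=1 (odd) → k=1
step 0: (13, 1)  from 13·(1,0) + (0,1)
step 1: (339, 26)  from 26·(13,1) + (1,0)
fundamental: x₁=339, y₁=26  (since 114921 − 170·676 = 1)

339 26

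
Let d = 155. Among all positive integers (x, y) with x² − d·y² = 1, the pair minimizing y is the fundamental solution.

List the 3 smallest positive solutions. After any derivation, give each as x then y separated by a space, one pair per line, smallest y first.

249 20
124001 9960
61752249 4960060

d=155: √d = [12; 2,4,2,24] (ℓ=4, even), read p_3/q_3
a_0=12:  p_0=12·1+0=12,  q_0=12·0+1=1
…
a_2=4:  p_2=4·25+12=112,  q_2=4·2+1=9
a_3=2:  p_3=2·112+25=249,  q_3=2·9+2=20
→ (249, 20).  Check: 249²=62001, 155·20²=62000, difference 1.
k=2:  x_2 = 249·249+155·20·20 = 124001,  y_2 = 249·20+20·249 = 9960
k=3:  x_3 = 249·124001+155·20·9960 = 61752249,  y_3 = 249·9960+20·124001 = 4960060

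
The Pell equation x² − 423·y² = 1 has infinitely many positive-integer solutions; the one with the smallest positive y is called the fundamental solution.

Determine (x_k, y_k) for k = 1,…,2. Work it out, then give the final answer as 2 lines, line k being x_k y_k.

4607 224
42448897 2063936

√423 = [20; 1,1,3,4,3,1,1,40, …], period ℓ=8 (even) → k=7
i=0: a=20 ⇒ p=20, q=1
i=1: a=1 ⇒ p=21, q=1
i=2: a=1 ⇒ p=41, q=2
…
i=4: a=4 ⇒ p=617, q=30
i=5: a=3 ⇒ p=1995, q=97
i=6: a=1 ⇒ p=2612, q=127
i=7: a=1 ⇒ p=4607, q=224
fundamental: x₁=4607, y₁=224  (since 21224449 − 423·50176 = 1)
(4607+224√423)^2 = 42448897 + 2063936√423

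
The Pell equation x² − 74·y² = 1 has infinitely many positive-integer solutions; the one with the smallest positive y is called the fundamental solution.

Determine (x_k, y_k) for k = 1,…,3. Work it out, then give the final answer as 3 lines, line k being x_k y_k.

3699 430
27365201 3181140
202447753299 23534073290

√74 → a₀=8, period (1,1,1,1,16); ℓ=5 odd so k=9
step 0: (8, 1)  from 8·(1,0) + (0,1)
…
step 2: (17, 2)  from 1·(9,1) + (8,1)
step 3: (26, 3)  from 1·(17,2) + (9,1)
step 4: (43, 5)  from 1·(26,3) + (17,2)
step 5: (714, 83)  from 16·(43,5) + (26,3)
step 6: (757, 88)  from 1·(714,83) + (43,5)
step 7: (1471, 171)  from 1·(757,88) + (714,83)
step 8: (2228, 259)  from 1·(1471,171) + (757,88)
step 9: (3699, 430)  from 1·(2228,259) + (1471,171)
→ (3699, 430).  Check: 3699²=13682601, 74·430²=13682600, difference 1.
n=2: (3699,430)∘(3699,430) = (3699·3699+74·430·430, 3699·430+430·3699) = (27365201,3181140)
n=3: (27365201,3181140)∘(3699,430) = (3699·27365201+74·430·3181140, 3699·3181140+430·27365201) = (202447753299,23534073290)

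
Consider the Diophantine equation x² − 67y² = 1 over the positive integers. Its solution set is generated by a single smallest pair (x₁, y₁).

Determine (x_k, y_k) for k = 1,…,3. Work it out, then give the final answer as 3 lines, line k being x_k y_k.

√67 = [8; 5,2,1,1,7,1,1,2,5,16, …], period ℓ=10 (even) → k=9
step 0: (8, 1)  from 8·(1,0) + (0,1)
…
step 2: (90, 11)  from 2·(41,5) + (8,1)
step 3: (131, 16)  from 1·(90,11) + (41,5)
step 4: (221, 27)  from 1·(131,16) + (90,11)
step 5: (1678, 205)  from 7·(221,27) + (131,16)
…
step 7: (3577, 437)  from 1·(1899,232) + (1678,205)
step 8: (9053, 1106)  from 2·(3577,437) + (1899,232)
step 9: (48842, 5967)  from 5·(9053,1106) + (3577,437)
(x₁, y₁) = (48842, 5967);  48842² − 67·5967² = 1 ✓
(48842+5967√67)^2 = 4771081927 + 582880428√67
(48842+5967√67)^3 = 466058366908226 + 56938091722785√67

48842 5967
4771081927 582880428
466058366908226 56938091722785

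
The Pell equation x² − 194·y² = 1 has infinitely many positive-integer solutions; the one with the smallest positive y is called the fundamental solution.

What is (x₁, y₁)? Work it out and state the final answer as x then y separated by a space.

√194 = [13; 1,12,1,26, …], period ℓ=4 (even) → k=3
k=0  a_k=13  p_k/q_k = 13/1
k=1  a_k=1  p_k/q_k = 14/1
k=2  a_k=12  p_k/q_k = 181/13
k=3  a_k=1  p_k/q_k = 195/14
(x₁, y₁) = (195, 14);  195² − 194·14² = 1 ✓

195 14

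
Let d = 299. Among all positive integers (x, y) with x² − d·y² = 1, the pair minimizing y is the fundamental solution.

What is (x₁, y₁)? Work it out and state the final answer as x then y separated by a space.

d=299: √d = [17; 3,2,3,34] (ℓ=4, even), read p_3/q_3
step 0: (17, 1)  from 17·(1,0) + (0,1)
…
step 2: (121, 7)  from 2·(52,3) + (17,1)
step 3: (415, 24)  from 3·(121,7) + (52,3)
→ (415, 24).  Check: 415²=172225, 299·24²=172224, difference 1.

415 24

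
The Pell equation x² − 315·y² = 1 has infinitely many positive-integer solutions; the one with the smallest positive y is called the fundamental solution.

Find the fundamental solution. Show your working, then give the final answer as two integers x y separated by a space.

√315 = [17; 1,2,1,34, …], period ℓ=4 (even) → k=3
k=0  a_k=17  p_k/q_k = 17/1
k=1  a_k=1  p_k/q_k = 18/1
k=2  a_k=2  p_k/q_k = 53/3
k=3  a_k=1  p_k/q_k = 71/4
fundamental: x₁=71, y₁=4  (since 5041 − 315·16 = 1)

71 4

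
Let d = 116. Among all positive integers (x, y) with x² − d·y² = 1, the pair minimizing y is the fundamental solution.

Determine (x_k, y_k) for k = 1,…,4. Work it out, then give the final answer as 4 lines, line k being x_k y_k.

[10; 1,3,2,1,4,1,2,3,1,20] for √116; ℓ=10 ⇒ convergent index 9
i=0: a=10 ⇒ p=10, q=1
…
i=2: a=3 ⇒ p=43, q=4
i=3: a=2 ⇒ p=97, q=9
…
i=5: a=4 ⇒ p=657, q=61
i=6: a=1 ⇒ p=797, q=74
…
i=8: a=3 ⇒ p=7550, q=701
i=9: a=1 ⇒ p=9801, q=910
fundamental: x₁=9801, y₁=910  (since 96059601 − 116·828100 = 1)
n=2: (9801,910)∘(9801,910) = (9801·9801+116·910·910, 9801·910+910·9801) = (192119201,17837820)
n=3: (192119201,17837820)∘(9801,910) = (9801·192119201+116·910·17837820, 9801·17837820+910·192119201) = (3765920568201,349656946730)
n=4: (3765920568201,349656946730)∘(9801,910) = (9801·3765920568201+116·910·349656946730, 9801·349656946730+910·3765920568201) = (73819574785756801,6853975451963640)

9801 910
192119201 17837820
3765920568201 349656946730
73819574785756801 6853975451963640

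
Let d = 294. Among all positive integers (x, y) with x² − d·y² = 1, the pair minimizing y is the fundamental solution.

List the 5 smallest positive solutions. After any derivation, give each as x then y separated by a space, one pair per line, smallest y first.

[17; 6,1,4,1,6,34] for √294; ℓ=6 ⇒ convergent index 5
k=0  a_k=17  p_k/q_k = 17/1
…
k=4  a_k=1  p_k/q_k = 703/41
k=5  a_k=6  p_k/q_k = 4801/280
fundamental: x₁=4801, y₁=280  (since 23049601 − 294·78400 = 1)
(4801+280√294)^2 = 46099201 + 2688560√294
(4801+280√294)^3 = 442644523201 + 25815552840√294
(4801+280√294)^4 = 4250272665676801 + 247880935681120√294
(4801+280√294)^5 = 40811117693184120001 + 2380152718594561400√294

4801 280
46099201 2688560
442644523201 25815552840
4250272665676801 247880935681120
40811117693184120001 2380152718594561400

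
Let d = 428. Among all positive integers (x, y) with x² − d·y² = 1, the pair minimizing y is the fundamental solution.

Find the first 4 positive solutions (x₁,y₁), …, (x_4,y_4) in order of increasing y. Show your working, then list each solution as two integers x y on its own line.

[20; 1,2,4,1,5,10,5,1,4,2,1,40] for √428; ℓ=12 ⇒ convergent index 11
a_0=20:  p_0=20·1+0=20,  q_0=20·0+1=1
…
a_2=2:  p_2=2·21+20=62,  q_2=2·1+1=3
…
a_4=1:  p_4=1·269+62=331,  q_4=1·13+3=16
a_5=5:  p_5=5·331+269=1924,  q_5=5·16+13=93
a_6=10:  p_6=10·1924+331=19571,  q_6=10·93+16=946
a_7=5:  p_7=5·19571+1924=99779,  q_7=5·946+93=4823
…
a_10=2:  p_10=2·577179+119350=1273708,  q_10=2·27899+5769=61567
a_11=1:  p_11=1·1273708+577179=1850887,  q_11=1·61567+27899=89466
→ (1850887, 89466).  Check: 1850887²=3425782686769, 428·89466²=3425782686768, difference 1.
n=2: (1850887,89466)∘(1850887,89466) = (1850887·1850887+428·89466·89466, 1850887·89466+89466·1850887) = (6851565373537,331182912684)
n=3: (6851565373537,331182912684)∘(1850887,89466) = (1850887·6851565373537+428·89466·331182912684, 1850887·331182912684+89466·6851565373537) = (25362946559057703751,1225964295417811950)
n=4: (25362946559057703751,1225964295417811950)∘(1850887,89466) = (1850887·25362946559057703751+428·89466·1225964295417811950, 1850887·1225964295417811950+89466·25362946559057703751) = (93887896135702420679780737,4538242753705644230486616)

1850887 89466
6851565373537 331182912684
25362946559057703751 1225964295417811950
93887896135702420679780737 4538242753705644230486616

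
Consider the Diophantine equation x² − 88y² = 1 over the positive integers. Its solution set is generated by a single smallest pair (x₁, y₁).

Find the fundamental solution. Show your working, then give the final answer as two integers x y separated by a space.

√88 → a₀=9, period (2,1,1,1,2,18); ℓ=6 even so k=5
step 0: (9, 1)  from 9·(1,0) + (0,1)
step 1: (19, 2)  from 2·(9,1) + (1,0)
…
step 4: (75, 8)  from 1·(47,5) + (28,3)
step 5: (197, 21)  from 2·(75,8) + (47,5)
fundamental: x₁=197, y₁=21  (since 38809 − 88·441 = 1)

197 21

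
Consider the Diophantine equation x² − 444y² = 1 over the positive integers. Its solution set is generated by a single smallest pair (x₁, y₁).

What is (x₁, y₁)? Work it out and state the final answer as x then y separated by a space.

295 14

√444 → a₀=21, period (14,42); ℓ=2 even so k=1
step 0: (21, 1)  from 21·(1,0) + (0,1)
step 1: (295, 14)  from 14·(21,1) + (1,0)
→ (295, 14).  Check: 295²=87025, 444·14²=87024, difference 1.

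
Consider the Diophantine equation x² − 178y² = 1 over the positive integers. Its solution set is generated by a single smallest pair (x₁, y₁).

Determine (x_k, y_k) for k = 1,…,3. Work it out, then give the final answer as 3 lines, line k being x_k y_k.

[13; 2,1,12,1,2,26] for √178; ℓ=6 ⇒ convergent index 5
k=0  a_k=13  p_k/q_k = 13/1
…
k=2  a_k=1  p_k/q_k = 40/3
k=3  a_k=12  p_k/q_k = 507/38
k=4  a_k=1  p_k/q_k = 547/41
k=5  a_k=2  p_k/q_k = 1601/120
→ (1601, 120).  Check: 1601²=2563201, 178·120²=2563200, difference 1.
n=2: (1601,120)∘(1601,120) = (1601·1601+178·120·120, 1601·120+120·1601) = (5126401,384240)
n=3: (5126401,384240)∘(1601,120) = (1601·5126401+178·120·384240, 1601·384240+120·5126401) = (16414734401,1230336360)

1601 120
5126401 384240
16414734401 1230336360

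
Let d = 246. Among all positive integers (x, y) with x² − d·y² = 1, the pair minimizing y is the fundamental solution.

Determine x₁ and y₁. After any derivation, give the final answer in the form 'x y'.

[15; 1,2,5,1,14,1,5,2,1,30] for √246; ℓ=10 ⇒ convergent index 9
i=0: a=15 ⇒ p=15, q=1
i=1: a=1 ⇒ p=16, q=1
i=2: a=2 ⇒ p=47, q=3
i=3: a=5 ⇒ p=251, q=16
i=4: a=1 ⇒ p=298, q=19
i=5: a=14 ⇒ p=4423, q=282
…
i=7: a=5 ⇒ p=28028, q=1787
i=8: a=2 ⇒ p=60777, q=3875
i=9: a=1 ⇒ p=88805, q=5662
(x₁, y₁) = (88805, 5662);  88805² − 246·5662² = 1 ✓

88805 5662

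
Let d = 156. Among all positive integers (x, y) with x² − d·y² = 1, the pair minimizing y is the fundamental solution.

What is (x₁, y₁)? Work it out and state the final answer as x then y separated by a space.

[12; 2,24] for √156; ℓ=2 ⇒ convergent index 1
a_0=12:  p_0=12·1+0=12,  q_0=12·0+1=1
a_1=2:  p_1=2·12+1=25,  q_1=2·1+0=2
→ (25, 2).  Check: 25²=625, 156·2²=624, difference 1.

25 2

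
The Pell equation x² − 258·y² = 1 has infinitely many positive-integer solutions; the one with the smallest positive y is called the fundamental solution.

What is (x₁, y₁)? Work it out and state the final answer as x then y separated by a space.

257 16

d=258: √d = [16; 16,32] (ℓ=2, even), read p_1/q_1
i=0: a=16 ⇒ p=16, q=1
i=1: a=16 ⇒ p=257, q=16
(x₁, y₁) = (257, 16);  257² − 258·16² = 1 ✓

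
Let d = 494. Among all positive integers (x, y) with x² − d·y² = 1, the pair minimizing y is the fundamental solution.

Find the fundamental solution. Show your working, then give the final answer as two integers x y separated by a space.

√494 → a₀=22, period (4,2,2,1,2,1,2,2,4,44); ℓ=10 even so k=9
i=0: a=22 ⇒ p=22, q=1
i=1: a=4 ⇒ p=89, q=4
i=2: a=2 ⇒ p=200, q=9
i=3: a=2 ⇒ p=489, q=22
i=4: a=1 ⇒ p=689, q=31
…
i=7: a=2 ⇒ p=6979, q=314
i=8: a=2 ⇒ p=16514, q=743
i=9: a=4 ⇒ p=73035, q=3286
(x₁, y₁) = (73035, 3286);  73035² − 494·3286² = 1 ✓

73035 3286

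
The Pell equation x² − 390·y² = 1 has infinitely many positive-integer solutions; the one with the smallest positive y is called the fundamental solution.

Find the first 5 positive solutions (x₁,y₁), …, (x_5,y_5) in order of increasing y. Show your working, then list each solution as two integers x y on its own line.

[19; 1,2,1,38] for √390; ℓ=4 ⇒ convergent index 3
step 0: (19, 1)  from 19·(1,0) + (0,1)
…
step 2: (59, 3)  from 2·(20,1) + (19,1)
step 3: (79, 4)  from 1·(59,3) + (20,1)
fundamental: x₁=79, y₁=4  (since 6241 − 390·16 = 1)
n=2: (79,4)∘(79,4) = (79·79+390·4·4, 79·4+4·79) = (12481,632)
n=3: (12481,632)∘(79,4) = (79·12481+390·4·632, 79·632+4·12481) = (1971919,99852)
n=4: (1971919,99852)∘(79,4) = (79·1971919+390·4·99852, 79·99852+4·1971919) = (311550721,15775984)
n=5: (311550721,15775984)∘(79,4) = (79·311550721+390·4·15775984, 79·15775984+4·311550721) = (49223041999,2492505620)

79 4
12481 632
1971919 99852
311550721 15775984
49223041999 2492505620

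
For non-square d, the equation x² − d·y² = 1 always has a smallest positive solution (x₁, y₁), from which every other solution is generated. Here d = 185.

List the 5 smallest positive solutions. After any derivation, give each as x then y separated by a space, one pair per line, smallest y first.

9249 680
171088001 12578640
3164785833249 232679682040
58542208172352001 4304108745797280
1082913763607381481249 79617403347078403400

[13; 1,1,1,1,26] for √185; ℓ=5 ⇒ convergent index 9
i=0: a=13 ⇒ p=13, q=1
…
i=2: a=1 ⇒ p=27, q=2
i=3: a=1 ⇒ p=41, q=3
…
i=6: a=1 ⇒ p=1877, q=138
i=7: a=1 ⇒ p=3686, q=271
i=8: a=1 ⇒ p=5563, q=409
i=9: a=1 ⇒ p=9249, q=680
→ (9249, 680).  Check: 9249²=85544001, 185·680²=85544000, difference 1.
k=2:  x_2 = 9249·9249+185·680·680 = 171088001,  y_2 = 9249·680+680·9249 = 12578640
k=3:  x_3 = 9249·171088001+185·680·12578640 = 3164785833249,  y_3 = 9249·12578640+680·171088001 = 232679682040
k=4:  x_4 = 9249·3164785833249+185·680·232679682040 = 58542208172352001,  y_4 = 9249·232679682040+680·3164785833249 = 4304108745797280
k=5:  x_5 = 9249·58542208172352001+185·680·4304108745797280 = 1082913763607381481249,  y_5 = 9249·4304108745797280+680·58542208172352001 = 79617403347078403400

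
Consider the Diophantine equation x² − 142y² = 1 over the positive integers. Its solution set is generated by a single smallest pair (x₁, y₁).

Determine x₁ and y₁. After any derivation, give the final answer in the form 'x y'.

143 12

d=142: √d = [11; 1,10,1,22] (ℓ=4, even), read p_3/q_3
a_0=11:  p_0=11·1+0=11,  q_0=11·0+1=1
a_1=1:  p_1=1·11+1=12,  q_1=1·1+0=1
a_2=10:  p_2=10·12+11=131,  q_2=10·1+1=11
a_3=1:  p_3=1·131+12=143,  q_3=1·11+1=12
fundamental: x₁=143, y₁=12  (since 20449 − 142·144 = 1)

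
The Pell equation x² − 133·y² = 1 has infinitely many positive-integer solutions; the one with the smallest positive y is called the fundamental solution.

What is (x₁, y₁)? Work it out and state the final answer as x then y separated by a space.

2588599 224460

√133 → a₀=11, period (1,1,7,5,1,…,1,1,22); ℓ=16 even so k=15
i=0: a=11 ⇒ p=11, q=1
i=1: a=1 ⇒ p=12, q=1
…
i=4: a=5 ⇒ p=888, q=77
i=5: a=1 ⇒ p=1061, q=92
…
i=8: a=2 ⇒ p=7969, q=691
i=9: a=1 ⇒ p=10979, q=952
…
i=11: a=1 ⇒ p=29927, q=2595
…
i=14: a=1 ⇒ p=1378591, q=119539
i=15: a=1 ⇒ p=2588599, q=224460
(x₁, y₁) = (2588599, 224460);  2588599² − 133·224460² = 1 ✓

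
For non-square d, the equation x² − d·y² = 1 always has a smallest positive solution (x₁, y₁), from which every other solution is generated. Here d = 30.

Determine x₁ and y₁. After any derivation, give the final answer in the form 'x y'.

[5; 2,10] for √30; ℓ=2 ⇒ convergent index 1
i=0: a=5 ⇒ p=5, q=1
i=1: a=2 ⇒ p=11, q=2
fundamental: x₁=11, y₁=2  (since 121 − 30·4 = 1)

11 2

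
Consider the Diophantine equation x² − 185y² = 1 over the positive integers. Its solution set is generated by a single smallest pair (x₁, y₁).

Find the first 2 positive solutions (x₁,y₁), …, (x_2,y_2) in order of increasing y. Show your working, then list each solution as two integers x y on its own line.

√185 → a₀=13, period (1,1,1,1,26); ℓ=5 odd so k=9
k=0  a_k=13  p_k/q_k = 13/1
k=1  a_k=1  p_k/q_k = 14/1
k=2  a_k=1  p_k/q_k = 27/2
k=3  a_k=1  p_k/q_k = 41/3
k=4  a_k=1  p_k/q_k = 68/5
k=5  a_k=26  p_k/q_k = 1809/133
k=6  a_k=1  p_k/q_k = 1877/138
k=7  a_k=1  p_k/q_k = 3686/271
k=8  a_k=1  p_k/q_k = 5563/409
k=9  a_k=1  p_k/q_k = 9249/680
→ (9249, 680).  Check: 9249²=85544001, 185·680²=85544000, difference 1.
(9249+680√185)^2 = 171088001 + 12578640√185

9249 680
171088001 12578640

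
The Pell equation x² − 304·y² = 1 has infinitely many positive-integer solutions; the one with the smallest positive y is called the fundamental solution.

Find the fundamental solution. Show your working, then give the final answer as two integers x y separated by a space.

57799 3315

√304 → a₀=17, period (2,3,2,1,1,1,1,1,2,3,2,34); ℓ=12 even so k=11
step 0: (17, 1)  from 17·(1,0) + (0,1)
step 1: (35, 2)  from 2·(17,1) + (1,0)
step 2: (122, 7)  from 3·(35,2) + (17,1)
…
step 8: (2842, 163)  from 1·(1761,101) + (1081,62)
…
step 10: (25177, 1444)  from 3·(7445,427) + (2842,163)
step 11: (57799, 3315)  from 2·(25177,1444) + (7445,427)
fundamental: x₁=57799, y₁=3315  (since 3340724401 − 304·10989225 = 1)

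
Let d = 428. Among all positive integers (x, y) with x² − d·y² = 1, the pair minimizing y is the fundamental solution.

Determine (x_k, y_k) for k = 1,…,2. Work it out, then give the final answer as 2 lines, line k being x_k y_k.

[20; 1,2,4,1,5,10,5,1,4,2,1,40] for √428; ℓ=12 ⇒ convergent index 11
a_0=20:  p_0=20·1+0=20,  q_0=20·0+1=1
a_1=1:  p_1=1·20+1=21,  q_1=1·1+0=1
a_2=2:  p_2=2·21+20=62,  q_2=2·1+1=3
a_3=4:  p_3=4·62+21=269,  q_3=4·3+1=13
…
a_6=10:  p_6=10·1924+331=19571,  q_6=10·93+16=946
a_7=5:  p_7=5·19571+1924=99779,  q_7=5·946+93=4823
…
a_9=4:  p_9=4·119350+99779=577179,  q_9=4·5769+4823=27899
a_10=2:  p_10=2·577179+119350=1273708,  q_10=2·27899+5769=61567
a_11=1:  p_11=1·1273708+577179=1850887,  q_11=1·61567+27899=89466
(x₁, y₁) = (1850887, 89466);  1850887² − 428·89466² = 1 ✓
k=2:  x_2 = 1850887·1850887+428·89466·89466 = 6851565373537,  y_2 = 1850887·89466+89466·1850887 = 331182912684

1850887 89466
6851565373537 331182912684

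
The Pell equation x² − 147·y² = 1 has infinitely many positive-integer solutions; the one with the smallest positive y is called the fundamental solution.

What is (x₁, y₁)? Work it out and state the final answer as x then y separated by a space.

97 8

[12; 8,24] for √147; ℓ=2 ⇒ convergent index 1
a_0=12:  p_0=12·1+0=12,  q_0=12·0+1=1
a_1=8:  p_1=8·12+1=97,  q_1=8·1+0=8
(x₁, y₁) = (97, 8);  97² − 147·8² = 1 ✓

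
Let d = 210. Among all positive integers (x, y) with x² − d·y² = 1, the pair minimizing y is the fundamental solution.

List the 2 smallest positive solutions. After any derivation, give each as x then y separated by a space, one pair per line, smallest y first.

√210 = [14; 2,28, …], period ℓ=2 (even) → k=1
k=0  a_k=14  p_k/q_k = 14/1
k=1  a_k=2  p_k/q_k = 29/2
→ (29, 2).  Check: 29²=841, 210·2²=840, difference 1.
(29+2√210)^2 = 1681 + 116√210

29 2
1681 116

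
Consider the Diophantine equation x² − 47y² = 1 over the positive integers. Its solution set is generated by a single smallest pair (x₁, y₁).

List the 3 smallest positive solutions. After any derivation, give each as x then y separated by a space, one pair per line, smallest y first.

48 7
4607 672
442224 64505

[6; 1,5,1,12] for √47; ℓ=4 ⇒ convergent index 3
a_0=6:  p_0=6·1+0=6,  q_0=6·0+1=1
a_1=1:  p_1=1·6+1=7,  q_1=1·1+0=1
a_2=5:  p_2=5·7+6=41,  q_2=5·1+1=6
a_3=1:  p_3=1·41+7=48,  q_3=1·6+1=7
fundamental: x₁=48, y₁=7  (since 2304 − 47·49 = 1)
(48+7√47)^2 = 4607 + 672√47
(48+7√47)^3 = 442224 + 64505√47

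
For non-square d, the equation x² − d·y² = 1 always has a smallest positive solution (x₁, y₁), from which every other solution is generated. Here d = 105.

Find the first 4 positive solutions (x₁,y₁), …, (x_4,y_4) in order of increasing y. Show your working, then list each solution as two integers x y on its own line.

41 4
3361 328
275561 26892
22592641 2204816

√105 → a₀=10, period (4,20); ℓ=2 even so k=1
a_0=10:  p_0=10·1+0=10,  q_0=10·0+1=1
a_1=4:  p_1=4·10+1=41,  q_1=4·1+0=4
→ (41, 4).  Check: 41²=1681, 105·4²=1680, difference 1.
k=2:  x_2 = 41·41+105·4·4 = 3361,  y_2 = 41·4+4·41 = 328
k=3:  x_3 = 41·3361+105·4·328 = 275561,  y_3 = 41·328+4·3361 = 26892
k=4:  x_4 = 41·275561+105·4·26892 = 22592641,  y_4 = 41·26892+4·275561 = 2204816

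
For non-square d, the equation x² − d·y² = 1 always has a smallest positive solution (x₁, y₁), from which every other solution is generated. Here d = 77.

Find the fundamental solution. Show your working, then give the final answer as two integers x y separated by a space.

[8; 1,3,2,3,1,16] for √77; ℓ=6 ⇒ convergent index 5
i=0: a=8 ⇒ p=8, q=1
i=1: a=1 ⇒ p=9, q=1
…
i=3: a=2 ⇒ p=79, q=9
i=4: a=3 ⇒ p=272, q=31
i=5: a=1 ⇒ p=351, q=40
→ (351, 40).  Check: 351²=123201, 77·40²=123200, difference 1.

351 40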